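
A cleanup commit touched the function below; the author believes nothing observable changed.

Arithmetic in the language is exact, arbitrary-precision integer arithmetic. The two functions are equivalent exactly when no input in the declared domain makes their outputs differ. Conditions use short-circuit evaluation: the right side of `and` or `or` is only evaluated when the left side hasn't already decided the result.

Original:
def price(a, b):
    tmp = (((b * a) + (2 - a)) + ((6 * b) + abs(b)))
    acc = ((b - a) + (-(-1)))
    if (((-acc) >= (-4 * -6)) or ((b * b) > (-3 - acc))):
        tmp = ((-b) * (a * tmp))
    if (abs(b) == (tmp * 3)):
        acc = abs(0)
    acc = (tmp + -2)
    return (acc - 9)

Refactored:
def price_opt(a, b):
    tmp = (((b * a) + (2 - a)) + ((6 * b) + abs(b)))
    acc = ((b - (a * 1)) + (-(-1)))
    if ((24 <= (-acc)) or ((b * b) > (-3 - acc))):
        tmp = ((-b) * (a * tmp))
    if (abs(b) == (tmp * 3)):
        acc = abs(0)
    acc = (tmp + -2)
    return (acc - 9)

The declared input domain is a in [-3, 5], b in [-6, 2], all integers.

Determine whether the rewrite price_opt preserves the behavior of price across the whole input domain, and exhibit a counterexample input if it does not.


Differences: constant usage differs, and comparison usage differs — yet all 81 inputs agree.
verdict: equivalent


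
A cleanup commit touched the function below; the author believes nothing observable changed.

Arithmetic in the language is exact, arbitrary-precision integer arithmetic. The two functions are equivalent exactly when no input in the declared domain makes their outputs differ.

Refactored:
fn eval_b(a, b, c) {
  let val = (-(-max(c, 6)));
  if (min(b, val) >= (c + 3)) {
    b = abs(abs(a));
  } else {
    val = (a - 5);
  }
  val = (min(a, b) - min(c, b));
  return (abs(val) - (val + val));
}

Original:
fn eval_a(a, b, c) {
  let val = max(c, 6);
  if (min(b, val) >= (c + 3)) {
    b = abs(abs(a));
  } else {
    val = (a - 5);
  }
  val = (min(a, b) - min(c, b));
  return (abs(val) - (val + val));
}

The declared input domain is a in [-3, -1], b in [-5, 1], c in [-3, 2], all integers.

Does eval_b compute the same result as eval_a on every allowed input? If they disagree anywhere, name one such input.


The two are interchangeable: same computation, different form, and every declared input agrees.
As a probe, take a=-2, b=-2, c=-1: eval_a runs val becomes 6; next (min(b, val) >= (c + 3)) evaluates to false; next val becomes -7; next val becomes 0; next final value 0; eval_b runs val becomes 6; next (min(b, val) >= (c + 3)) evaluates to false; next val becomes -7; next val becomes 0; next final value 0; both end at 0.
Every one of the 126 inputs gives matching results.
verdict: equivalent


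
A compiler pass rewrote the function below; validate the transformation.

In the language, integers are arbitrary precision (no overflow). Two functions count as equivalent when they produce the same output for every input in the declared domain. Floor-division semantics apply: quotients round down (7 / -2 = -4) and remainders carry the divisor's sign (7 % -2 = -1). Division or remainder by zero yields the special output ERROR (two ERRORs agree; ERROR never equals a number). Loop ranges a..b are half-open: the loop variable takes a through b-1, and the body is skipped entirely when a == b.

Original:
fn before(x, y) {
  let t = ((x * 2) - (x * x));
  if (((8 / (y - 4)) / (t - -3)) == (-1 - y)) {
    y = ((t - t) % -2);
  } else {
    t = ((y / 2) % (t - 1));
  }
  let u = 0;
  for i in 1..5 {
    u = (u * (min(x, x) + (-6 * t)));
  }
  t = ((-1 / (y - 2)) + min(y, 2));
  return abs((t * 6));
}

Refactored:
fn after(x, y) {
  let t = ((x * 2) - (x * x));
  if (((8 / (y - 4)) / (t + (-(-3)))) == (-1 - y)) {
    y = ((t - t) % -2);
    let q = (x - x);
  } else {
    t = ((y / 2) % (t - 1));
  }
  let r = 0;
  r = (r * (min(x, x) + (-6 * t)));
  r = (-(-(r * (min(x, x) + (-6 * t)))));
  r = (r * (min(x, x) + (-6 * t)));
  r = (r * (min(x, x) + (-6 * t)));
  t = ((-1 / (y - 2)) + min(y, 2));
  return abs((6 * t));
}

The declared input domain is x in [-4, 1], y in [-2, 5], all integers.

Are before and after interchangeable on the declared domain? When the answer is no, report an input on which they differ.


Side by side, the visible changes include: arithmetic usage differs; also constant usage differs; also statement counts differ; also loop structure differs; also min/max/abs usage differs; also local variable names differ.
Tracing x=0, y=-1: before: t=0, then (((8 / (y - 4)) / (t - -3)) == (-1 - y)) is false, then t=0, then u=0, then (i=1), then u=0, then (i=2), then u=0, then (i=3), then u=0, then (i=4), then u=0, then t=-1, then returns 6 | after: t=0, then (((8 / (y - 4)) / (t + (-(-3)))) == (-1 - y)) is false, then t=0, then r=0, then r=0, then r=0, then r=0, then r=0, then t=-1, then returns 6 — matching result 6.
Sweeping the whole domain (48 inputs) finds no disagreement.
verdict: equivalent


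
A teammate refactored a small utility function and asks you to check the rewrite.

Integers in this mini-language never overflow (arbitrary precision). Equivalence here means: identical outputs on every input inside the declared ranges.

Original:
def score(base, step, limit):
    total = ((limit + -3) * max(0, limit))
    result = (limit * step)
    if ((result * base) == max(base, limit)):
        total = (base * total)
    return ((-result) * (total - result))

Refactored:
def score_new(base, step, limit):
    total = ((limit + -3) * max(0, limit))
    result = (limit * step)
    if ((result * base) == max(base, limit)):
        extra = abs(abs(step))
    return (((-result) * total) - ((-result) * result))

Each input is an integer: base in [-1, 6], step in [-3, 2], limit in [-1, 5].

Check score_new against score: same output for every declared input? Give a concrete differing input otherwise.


Evaluate both at base=-1, step=-1, limit=1.
score: total becomes -2; next result becomes -1; next ((result * base) == max(base, limit)) evaluates to true; next total becomes 2; next final value 3
score_new: total becomes -2; next result becomes -1; next ((result * base) == max(base, limit)) evaluates to true; next extra becomes 1; next final value -1
3 != -1, so the rewrite changes behavior.
verdict: not equivalent; witness: base=-1, step=-1, limit=1


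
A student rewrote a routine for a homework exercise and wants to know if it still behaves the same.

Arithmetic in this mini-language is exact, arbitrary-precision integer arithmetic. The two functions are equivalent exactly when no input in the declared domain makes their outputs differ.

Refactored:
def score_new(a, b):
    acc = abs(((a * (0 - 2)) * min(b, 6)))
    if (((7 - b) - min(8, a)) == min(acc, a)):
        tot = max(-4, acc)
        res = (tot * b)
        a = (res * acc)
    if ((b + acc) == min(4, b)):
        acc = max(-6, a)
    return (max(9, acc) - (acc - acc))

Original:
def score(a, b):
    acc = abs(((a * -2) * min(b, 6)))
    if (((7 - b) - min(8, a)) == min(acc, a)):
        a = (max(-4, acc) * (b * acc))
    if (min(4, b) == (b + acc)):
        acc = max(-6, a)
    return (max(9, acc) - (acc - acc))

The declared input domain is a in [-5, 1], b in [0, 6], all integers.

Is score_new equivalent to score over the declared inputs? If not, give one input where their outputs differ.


Reading the diff, among the changes: constant usage differs; and statement counts differ; and local variable names differ; and arithmetic usage differs.
Tracing a=-1, b=3: score: acc=6, then (((7 - b) - min(8, a)) == min(acc, a)) is false, then (min(4, b) == (b + acc)) is false, then returns 9 | score_new: acc=6, then (((7 - b) - min(8, a)) == min(acc, a)) is false, then ((b + acc) == min(4, b)) is false, then returns 9 — matching result 9.
Checked all 49 inputs in the declared domain: the outputs agree on every one.
verdict: equivalent


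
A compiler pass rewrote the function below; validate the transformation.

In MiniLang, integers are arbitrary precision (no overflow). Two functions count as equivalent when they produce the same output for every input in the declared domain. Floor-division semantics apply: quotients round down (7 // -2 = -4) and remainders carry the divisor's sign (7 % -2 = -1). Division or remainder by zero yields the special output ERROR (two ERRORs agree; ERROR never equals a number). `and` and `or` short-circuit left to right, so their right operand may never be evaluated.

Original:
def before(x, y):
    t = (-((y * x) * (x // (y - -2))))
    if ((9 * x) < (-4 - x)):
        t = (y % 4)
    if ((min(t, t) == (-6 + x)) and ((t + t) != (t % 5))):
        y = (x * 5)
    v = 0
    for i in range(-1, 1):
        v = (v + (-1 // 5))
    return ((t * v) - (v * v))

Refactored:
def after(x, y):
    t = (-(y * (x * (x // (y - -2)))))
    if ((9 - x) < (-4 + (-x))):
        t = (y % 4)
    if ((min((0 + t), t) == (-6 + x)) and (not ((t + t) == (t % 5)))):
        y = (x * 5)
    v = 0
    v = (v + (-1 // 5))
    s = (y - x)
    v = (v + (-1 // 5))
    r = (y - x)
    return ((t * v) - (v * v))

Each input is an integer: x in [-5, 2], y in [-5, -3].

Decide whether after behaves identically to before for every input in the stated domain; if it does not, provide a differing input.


Not equivalent: x=-5, y=-5 separates them (-10 vs 46).
before: t := -25 | ((9 * x) < (-4 - x)): true | t := 3 | ((min(t, t) == (-6 + x)) and ((t + t) != (t % 5))): false | v := 0 | iter i=-1: | v := -1 | iter i=0: | v := -2 | result -10
after: t := -25 | ((9 - x) < (-4 + (-x))): false | ((min((0 + t), t) == (-6 + x)) and (not ((t + t) == (t % 5)))): false | v := 0 | v := -1 | s := 0 | v := -2 | r := 0 | result 46
verdict: not equivalent; witness: x=-5, y=-5


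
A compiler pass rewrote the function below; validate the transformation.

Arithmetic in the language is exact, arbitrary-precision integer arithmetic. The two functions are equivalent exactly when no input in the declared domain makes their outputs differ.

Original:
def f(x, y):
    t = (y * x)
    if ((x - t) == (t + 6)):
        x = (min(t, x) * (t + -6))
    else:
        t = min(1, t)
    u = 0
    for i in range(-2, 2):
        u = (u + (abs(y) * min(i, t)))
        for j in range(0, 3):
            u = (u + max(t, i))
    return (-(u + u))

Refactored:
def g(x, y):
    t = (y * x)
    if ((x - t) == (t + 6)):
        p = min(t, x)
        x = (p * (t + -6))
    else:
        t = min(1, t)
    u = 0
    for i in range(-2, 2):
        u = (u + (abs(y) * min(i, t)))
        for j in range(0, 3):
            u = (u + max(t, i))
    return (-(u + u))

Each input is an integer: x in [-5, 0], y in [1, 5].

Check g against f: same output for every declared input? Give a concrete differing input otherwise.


Equivalent — the differences include statement counts differ, local variable names differ, yet no declared input distinguishes the two.
Spot check at x=-4, y=2 — f: t=-8, then ((x - t) == (t + 6)) is false, then t=-8, then u=0, then (i=-2), then u=-16, then (j=0), then u=-18, then (j=1), then u=-20, then (j=2), then u=-22, then (i=-1), then u=-38, then (j=0), then u=-39, then (j=1), then u=-40, then (j=2), then u=-41, then (i=0), then u=-57, then (j=0), then u=-57, then (j=1), then u=-57, then (j=2), then u=-57, then (i=1), then u=-73, then (j=0), then u=-72, then (j=1), then u=-71, then (j=2), then u=-70, then returns 140. g: t=-8, then ((x - t) == (t + 6)) is false, then t=-8, then u=0, then (i=-2), then u=-16, then (j=0), then u=-18, then (j=1), then u=-20, then (j=2), then u=-22, then (i=-1), then u=-38, then (j=0), then u=-39, then (j=1), then u=-40, then (j=2), then u=-41, then (i=0), then u=-57, then (j=0), then u=-57, then (j=1), then u=-57, then (j=2), then u=-57, then (i=1), then u=-73, then (j=0), then u=-72, then (j=1), then u=-71, then (j=2), then u=-70, then returns 140. Both give 140.
Checked all 30 inputs in the declared domain: the outputs agree on every one.
verdict: equivalent


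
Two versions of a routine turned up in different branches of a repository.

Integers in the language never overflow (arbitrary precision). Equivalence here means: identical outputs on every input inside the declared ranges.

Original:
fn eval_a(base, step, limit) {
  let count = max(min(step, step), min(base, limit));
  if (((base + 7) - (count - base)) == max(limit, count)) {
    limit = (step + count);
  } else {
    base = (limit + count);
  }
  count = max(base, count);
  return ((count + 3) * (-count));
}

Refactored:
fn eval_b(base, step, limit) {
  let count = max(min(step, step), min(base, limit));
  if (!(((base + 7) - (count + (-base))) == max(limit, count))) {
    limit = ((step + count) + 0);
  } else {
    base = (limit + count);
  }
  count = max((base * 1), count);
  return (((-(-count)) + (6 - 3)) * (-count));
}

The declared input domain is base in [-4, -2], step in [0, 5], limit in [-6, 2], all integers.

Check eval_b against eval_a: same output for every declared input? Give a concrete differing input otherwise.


Evaluate both at base=-4, step=0, limit=1.
eval_a: count := 0 | (((base + 7) - (count - base)) == max(limit, count)): false | base := 1 | count := 1 | result -4
eval_b: count := 0 | (!(((base + 7) - (count + (-base))) == max(limit, count))): true | limit := 0 | count := 0 | result 0
-4 and 0 differ, so these are not the same function on this domain.
verdict: not equivalent; witness: base=-4, step=0, limit=1


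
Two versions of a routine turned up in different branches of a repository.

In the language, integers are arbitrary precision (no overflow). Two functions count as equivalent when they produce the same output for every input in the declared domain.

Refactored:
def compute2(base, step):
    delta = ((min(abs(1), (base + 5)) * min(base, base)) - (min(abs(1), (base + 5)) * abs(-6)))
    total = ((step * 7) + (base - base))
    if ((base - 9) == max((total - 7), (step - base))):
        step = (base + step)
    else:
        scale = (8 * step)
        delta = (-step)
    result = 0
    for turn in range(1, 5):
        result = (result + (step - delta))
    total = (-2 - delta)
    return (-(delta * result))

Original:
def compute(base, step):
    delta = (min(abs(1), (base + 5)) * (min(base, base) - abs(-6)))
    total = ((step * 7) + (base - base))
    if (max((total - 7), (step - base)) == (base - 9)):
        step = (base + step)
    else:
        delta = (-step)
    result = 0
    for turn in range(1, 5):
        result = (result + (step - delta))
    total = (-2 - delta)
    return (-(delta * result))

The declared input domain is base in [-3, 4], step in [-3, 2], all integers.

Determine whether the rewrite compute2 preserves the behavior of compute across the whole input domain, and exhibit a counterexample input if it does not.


The two are interchangeable: min/max/abs usage differs; local variable names differ; arithmetic usage differs; statement counts differ; constant usage differs, and every declared input agrees.
Tracing base=0, step=0: compute: delta = -6; total = 0; (max((total - 7), (step - base)) == (base - 9)) -> false; delta = 0; result = 0; [turn=1]; result = 0; [turn=2]; result = 0; [turn=3]; result = 0; [turn=4]; result = 0; total = -2; return 0 | compute2: delta = -6; total = 0; ((base - 9) == max((total - 7), (step - base))) -> false; scale = 0; delta = 0; result = 0; [turn=1]; result = 0; [turn=2]; result = 0; [turn=3]; result = 0; [turn=4]; result = 0; total = -2; return 0 — matching result 0.
Across all 48 domain points the two functions coincide.
verdict: equivalent


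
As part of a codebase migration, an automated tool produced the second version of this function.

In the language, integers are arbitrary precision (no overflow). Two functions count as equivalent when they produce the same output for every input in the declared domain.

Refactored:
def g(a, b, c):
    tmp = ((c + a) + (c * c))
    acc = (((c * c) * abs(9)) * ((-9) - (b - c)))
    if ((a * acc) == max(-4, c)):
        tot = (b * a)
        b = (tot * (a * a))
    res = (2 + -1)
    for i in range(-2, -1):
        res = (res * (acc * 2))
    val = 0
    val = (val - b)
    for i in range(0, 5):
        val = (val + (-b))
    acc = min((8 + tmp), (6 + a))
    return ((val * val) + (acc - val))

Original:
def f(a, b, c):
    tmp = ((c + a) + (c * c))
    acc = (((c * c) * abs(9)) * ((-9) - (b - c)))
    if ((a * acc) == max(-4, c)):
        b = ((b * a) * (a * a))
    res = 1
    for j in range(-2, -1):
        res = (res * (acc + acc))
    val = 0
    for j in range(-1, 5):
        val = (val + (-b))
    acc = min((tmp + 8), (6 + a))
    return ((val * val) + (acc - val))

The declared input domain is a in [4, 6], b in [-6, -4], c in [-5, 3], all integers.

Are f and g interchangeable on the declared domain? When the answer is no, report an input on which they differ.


Reading the diff, among the changes: local variable names differ; constant usage differs; loop structure differs; statement counts differ; arithmetic usage differs.
One worked example (a=4, b=-4, c=-4) — f: tmp=16, then acc=-1296, then ((a * acc) == max(-4, c)) is false, then res=1, then (j=-2), then res=-2592, then val=0, then (j=-1), then val=4, then (j=0), then val=8, then (j=1), then val=12, then (j=2), then val=16, then (j=3), then val=20, then (j=4), then val=24, then acc=10, then returns 562; g: tmp=16, then acc=-1296, then ((a * acc) == max(-4, c)) is false, then res=1, then (i=-2), then res=-2592, then val=0, then val=4, then (i=0), then val=8, then (i=1), then val=12, then (i=2), then val=16, then (i=3), then val=20, then (i=4), then val=24, then acc=10, then returns 562; agreement on 562.
Every one of the 81 inputs gives matching results.
verdict: equivalent


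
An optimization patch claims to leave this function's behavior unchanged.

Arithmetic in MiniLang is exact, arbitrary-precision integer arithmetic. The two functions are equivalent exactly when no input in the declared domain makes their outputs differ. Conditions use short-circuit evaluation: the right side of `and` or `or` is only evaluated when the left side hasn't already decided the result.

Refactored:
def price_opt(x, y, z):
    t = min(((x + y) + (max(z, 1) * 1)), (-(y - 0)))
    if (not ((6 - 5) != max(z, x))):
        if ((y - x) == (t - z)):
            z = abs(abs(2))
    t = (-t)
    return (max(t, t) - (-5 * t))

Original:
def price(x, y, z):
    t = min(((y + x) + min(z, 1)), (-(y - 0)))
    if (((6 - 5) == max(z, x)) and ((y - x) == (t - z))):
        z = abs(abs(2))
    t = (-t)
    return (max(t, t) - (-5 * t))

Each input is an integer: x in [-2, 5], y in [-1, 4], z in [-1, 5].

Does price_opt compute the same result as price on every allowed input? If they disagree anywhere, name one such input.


The rewrite breaks on x=-2, y=-1, z=-1, where the results are 24 and 12.
price: t=-4, then (((6 - 5) == max(z, x)) and ((y - x) == (t - z))) is false, then t=4, then returns 24
price_opt: t=-2, then (not ((6 - 5) != max(z, x))) is false, then t=2, then returns 12
verdict: not equivalent; witness: x=-2, y=-1, z=-1


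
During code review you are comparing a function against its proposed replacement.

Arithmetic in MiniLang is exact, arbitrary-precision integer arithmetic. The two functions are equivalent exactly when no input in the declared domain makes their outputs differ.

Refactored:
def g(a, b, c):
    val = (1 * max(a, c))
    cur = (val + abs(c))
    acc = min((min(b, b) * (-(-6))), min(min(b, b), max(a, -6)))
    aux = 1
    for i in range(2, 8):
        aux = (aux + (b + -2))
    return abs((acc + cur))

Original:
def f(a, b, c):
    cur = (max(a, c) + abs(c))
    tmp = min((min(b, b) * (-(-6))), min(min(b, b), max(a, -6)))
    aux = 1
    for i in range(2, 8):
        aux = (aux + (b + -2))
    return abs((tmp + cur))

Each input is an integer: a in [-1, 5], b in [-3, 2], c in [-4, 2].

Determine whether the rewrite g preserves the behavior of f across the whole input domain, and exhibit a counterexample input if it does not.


Although constant usage differs; and arithmetic usage differs; and statement counts differ; and local variable names differ, 294/294 inputs agree.
verdict: equivalent


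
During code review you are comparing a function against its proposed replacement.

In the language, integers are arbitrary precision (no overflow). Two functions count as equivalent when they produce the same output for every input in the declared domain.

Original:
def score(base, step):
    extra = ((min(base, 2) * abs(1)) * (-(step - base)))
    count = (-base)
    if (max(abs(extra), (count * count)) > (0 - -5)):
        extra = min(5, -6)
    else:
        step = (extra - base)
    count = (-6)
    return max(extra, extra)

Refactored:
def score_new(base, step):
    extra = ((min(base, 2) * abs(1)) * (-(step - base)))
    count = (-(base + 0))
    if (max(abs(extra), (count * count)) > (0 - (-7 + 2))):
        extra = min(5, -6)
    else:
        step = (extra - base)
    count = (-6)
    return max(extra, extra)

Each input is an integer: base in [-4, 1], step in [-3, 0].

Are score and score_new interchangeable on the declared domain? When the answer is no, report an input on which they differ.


The two versions differ — the changes include constant usage differs; also arithmetic usage differs.
As a probe, take base=-3, step=-2: score runs extra becomes 3; next count becomes 3; next (max(abs(extra), (count * count)) > (0 - -5)) evaluates to true; next extra becomes -6; next count becomes -6; next final value -6; score_new runs extra becomes 3; next count becomes 3; next (max(abs(extra), (count * count)) > (0 - (-7 + 2))) evaluates to true; next extra becomes -6; next count becomes -6; next final value -6; both end at -6.
Checked all 24 inputs in the declared domain: the outputs agree on every one.
verdict: equivalent


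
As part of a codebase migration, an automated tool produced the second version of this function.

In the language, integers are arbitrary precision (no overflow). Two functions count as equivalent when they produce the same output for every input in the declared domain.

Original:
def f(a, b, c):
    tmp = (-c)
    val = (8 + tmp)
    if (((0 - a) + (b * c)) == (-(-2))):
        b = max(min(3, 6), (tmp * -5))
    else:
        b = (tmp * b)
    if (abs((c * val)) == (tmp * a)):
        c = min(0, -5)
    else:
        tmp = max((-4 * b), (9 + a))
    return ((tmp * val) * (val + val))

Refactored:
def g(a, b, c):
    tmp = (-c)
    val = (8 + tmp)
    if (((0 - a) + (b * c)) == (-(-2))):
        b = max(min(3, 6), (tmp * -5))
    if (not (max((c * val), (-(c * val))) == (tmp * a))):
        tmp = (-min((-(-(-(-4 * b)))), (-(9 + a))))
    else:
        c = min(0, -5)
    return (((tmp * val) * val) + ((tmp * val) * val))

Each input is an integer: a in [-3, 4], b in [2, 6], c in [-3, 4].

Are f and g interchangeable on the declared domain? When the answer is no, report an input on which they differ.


On input a=-3, b=2, c=1, f returns 784 while g returns 588.
verdict: not equivalent; witness: a=-3, b=2, c=1


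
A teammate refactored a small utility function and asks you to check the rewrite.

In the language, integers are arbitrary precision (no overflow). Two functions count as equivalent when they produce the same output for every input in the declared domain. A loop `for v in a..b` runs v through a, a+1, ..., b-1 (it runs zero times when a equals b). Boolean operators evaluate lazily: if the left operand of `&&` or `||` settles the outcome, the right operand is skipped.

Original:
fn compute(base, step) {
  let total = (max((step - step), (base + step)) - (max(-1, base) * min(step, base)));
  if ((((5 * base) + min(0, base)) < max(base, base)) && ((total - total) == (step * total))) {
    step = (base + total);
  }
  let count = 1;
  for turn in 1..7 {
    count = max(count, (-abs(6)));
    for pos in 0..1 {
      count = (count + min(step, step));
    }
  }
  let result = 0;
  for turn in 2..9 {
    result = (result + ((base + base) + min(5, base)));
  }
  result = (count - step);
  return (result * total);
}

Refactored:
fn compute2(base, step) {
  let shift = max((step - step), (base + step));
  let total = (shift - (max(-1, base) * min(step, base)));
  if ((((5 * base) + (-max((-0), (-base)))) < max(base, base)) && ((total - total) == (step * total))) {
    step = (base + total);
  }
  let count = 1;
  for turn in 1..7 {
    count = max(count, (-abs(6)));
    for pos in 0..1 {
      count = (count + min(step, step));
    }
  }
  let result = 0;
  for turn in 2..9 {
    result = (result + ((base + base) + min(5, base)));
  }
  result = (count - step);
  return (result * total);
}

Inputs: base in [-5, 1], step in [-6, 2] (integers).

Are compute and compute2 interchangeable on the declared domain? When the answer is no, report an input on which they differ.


This is a faithful refactor — statement counts differ, plus local variable names differ, plus min/max/abs usage differs, but the computed results match everywhere.
Tracing base=-2, step=-2: compute: total := -2 | ((((5 * base) + min(0, base)) < max(base, base)) && ((total - total) == (step * total))): false | count := 1 | iter turn=1: | count := 1 | iter pos=0: | count := -1 | iter turn=2: | count := -1 | iter pos=0: | count := -3 | iter turn=3: | count := -3 | iter pos=0: | count := -5 | iter turn=4: | count := -5 | iter pos=0: | count := -7 | iter turn=5: | count := -6 | iter pos=0: | count := -8 | iter turn=6: | count := -6 | iter pos=0: | count := -8 | result := 0 | iter turn=2: | result := -6 | iter turn=3: | result := -12 | iter turn=4: | result := -18 | iter turn=5: | result := -24 | iter turn=6: | result := -30 | iter turn=7: | result := -36 | iter turn=8: | result := -42 | result := -6 | result 12 | compute2: shift := 0 | total := -2 | ((((5 * base) + (-max((-0), (-base)))) < max(base, base)) && ((total - total) == (step * total))): false | count := 1 | iter turn=1: | count := 1 | iter pos=0: | count := -1 | iter turn=2: | count := -1 | iter pos=0: | count := -3 | iter turn=3: | count := -3 | iter pos=0: | count := -5 | iter turn=4: | count := -5 | iter pos=0: | count := -7 | iter turn=5: | count := -6 | iter pos=0: | count := -8 | iter turn=6: | count := -6 | iter pos=0: | count := -8 | result := 0 | iter turn=2: | result := -6 | iter turn=3: | result := -12 | iter turn=4: | result := -18 | iter turn=5: | result := -24 | iter turn=6: | result := -30 | iter turn=7: | result := -36 | iter turn=8: | result := -42 | result := -6 | result 12 — matching result 12.
Every one of the 63 inputs gives matching results.
verdict: equivalent


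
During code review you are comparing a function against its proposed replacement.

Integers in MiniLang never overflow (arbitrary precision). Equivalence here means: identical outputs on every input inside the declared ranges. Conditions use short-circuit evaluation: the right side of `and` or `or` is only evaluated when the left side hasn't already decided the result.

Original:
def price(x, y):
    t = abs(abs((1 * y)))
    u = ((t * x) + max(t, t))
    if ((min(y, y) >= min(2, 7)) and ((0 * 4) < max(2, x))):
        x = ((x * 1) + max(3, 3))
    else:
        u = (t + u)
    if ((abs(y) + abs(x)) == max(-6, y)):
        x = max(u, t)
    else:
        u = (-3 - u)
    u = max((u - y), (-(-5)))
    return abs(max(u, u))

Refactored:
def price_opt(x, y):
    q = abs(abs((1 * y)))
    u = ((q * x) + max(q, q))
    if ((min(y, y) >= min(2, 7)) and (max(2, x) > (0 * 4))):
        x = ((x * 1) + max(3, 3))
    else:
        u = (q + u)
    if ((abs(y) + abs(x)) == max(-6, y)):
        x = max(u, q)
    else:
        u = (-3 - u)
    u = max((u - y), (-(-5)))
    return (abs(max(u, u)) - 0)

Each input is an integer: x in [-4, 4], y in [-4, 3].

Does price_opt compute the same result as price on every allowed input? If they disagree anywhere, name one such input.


Differences: arithmetic usage differs; also local variable names differ; also comparison usage differs; also constant usage differs — yet all 72 inputs agree.
verdict: equivalent


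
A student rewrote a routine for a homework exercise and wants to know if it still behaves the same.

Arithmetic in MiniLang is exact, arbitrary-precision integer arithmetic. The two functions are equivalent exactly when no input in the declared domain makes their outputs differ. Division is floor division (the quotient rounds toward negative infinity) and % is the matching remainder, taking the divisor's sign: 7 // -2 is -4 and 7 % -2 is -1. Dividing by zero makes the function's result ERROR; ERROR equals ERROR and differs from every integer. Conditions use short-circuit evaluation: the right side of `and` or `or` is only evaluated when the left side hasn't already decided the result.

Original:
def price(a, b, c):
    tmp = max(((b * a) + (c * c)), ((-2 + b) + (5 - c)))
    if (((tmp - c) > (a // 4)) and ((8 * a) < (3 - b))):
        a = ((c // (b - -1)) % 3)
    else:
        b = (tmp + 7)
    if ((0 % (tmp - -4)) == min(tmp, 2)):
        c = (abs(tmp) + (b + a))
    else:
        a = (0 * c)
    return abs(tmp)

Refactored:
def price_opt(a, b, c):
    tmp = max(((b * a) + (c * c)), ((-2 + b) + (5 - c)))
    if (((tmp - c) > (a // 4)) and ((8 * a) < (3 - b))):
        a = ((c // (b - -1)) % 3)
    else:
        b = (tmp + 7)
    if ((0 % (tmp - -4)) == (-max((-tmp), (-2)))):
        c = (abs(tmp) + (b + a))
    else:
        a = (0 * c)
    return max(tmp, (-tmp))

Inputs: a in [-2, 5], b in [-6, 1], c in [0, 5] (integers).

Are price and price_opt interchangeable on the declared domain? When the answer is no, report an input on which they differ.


Behavior is preserved: although min/max/abs usage differs, the outputs never diverge.
As a probe, take a=3, b=-4, c=4: price runs tmp becomes 4; next (((tmp - c) > (a // 4)) and ((8 * a) < (3 - b))) evaluates to false; next b becomes 11; next ((0 % (tmp - -4)) == min(tmp, 2)) evaluates to false; next a becomes 0; next final value 4; price_opt runs tmp becomes 4; next (((tmp - c) > (a // 4)) and ((8 * a) < (3 - b))) evaluates to false; next b becomes 11; next ((0 % (tmp - -4)) == (-max((-tmp), (-2)))) evaluates to false; next a becomes 0; next final value 4; both end at 4.
Across all 384 domain points the two functions coincide.
verdict: equivalent


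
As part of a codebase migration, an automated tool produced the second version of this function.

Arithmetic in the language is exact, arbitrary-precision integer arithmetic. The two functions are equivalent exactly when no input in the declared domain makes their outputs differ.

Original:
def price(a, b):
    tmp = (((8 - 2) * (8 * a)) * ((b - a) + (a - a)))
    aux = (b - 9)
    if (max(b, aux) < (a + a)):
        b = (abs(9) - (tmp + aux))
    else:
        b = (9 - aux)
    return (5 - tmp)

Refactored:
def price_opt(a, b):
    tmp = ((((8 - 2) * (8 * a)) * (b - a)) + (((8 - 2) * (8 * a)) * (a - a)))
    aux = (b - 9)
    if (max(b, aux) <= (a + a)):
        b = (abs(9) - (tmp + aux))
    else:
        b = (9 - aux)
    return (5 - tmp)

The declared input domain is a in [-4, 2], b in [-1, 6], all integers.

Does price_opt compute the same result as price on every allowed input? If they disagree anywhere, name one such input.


The one real change (`(max(b, aux) < (a + a))` became `(max(b, aux) <= (a + a))`) has no effect anywhere in the declared ranges.
Tracing a=-3, b=2: price: tmp := -720 | aux := -7 | (max(b, aux) < (a + a)): false | b := 16 | result 725 | price_opt: tmp := -720 | aux := -7 | (max(b, aux) <= (a + a)): false | b := 16 | result 725 — matching result 725.
Every one of the 56 inputs gives matching results.
verdict: equivalent


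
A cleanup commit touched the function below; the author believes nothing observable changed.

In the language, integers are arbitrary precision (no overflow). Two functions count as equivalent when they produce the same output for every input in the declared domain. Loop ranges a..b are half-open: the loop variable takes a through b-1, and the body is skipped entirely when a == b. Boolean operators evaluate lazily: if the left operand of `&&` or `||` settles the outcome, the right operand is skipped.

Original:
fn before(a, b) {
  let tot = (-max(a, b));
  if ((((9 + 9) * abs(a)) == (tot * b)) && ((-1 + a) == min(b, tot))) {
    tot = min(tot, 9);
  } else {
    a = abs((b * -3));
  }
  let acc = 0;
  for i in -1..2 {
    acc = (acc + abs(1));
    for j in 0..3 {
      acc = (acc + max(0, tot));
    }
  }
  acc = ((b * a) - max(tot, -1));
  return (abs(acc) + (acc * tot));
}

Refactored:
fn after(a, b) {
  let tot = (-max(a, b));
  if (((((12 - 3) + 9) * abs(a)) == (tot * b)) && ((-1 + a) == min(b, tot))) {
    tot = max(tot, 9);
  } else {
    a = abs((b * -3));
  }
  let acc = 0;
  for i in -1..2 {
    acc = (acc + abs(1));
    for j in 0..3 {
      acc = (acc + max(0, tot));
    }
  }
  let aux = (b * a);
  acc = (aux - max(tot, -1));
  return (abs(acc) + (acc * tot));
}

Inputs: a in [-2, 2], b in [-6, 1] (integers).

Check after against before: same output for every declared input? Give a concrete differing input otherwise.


Try a=0, b=-1.
before: tot := 0 | ((((9 + 9) * abs(a)) == (tot * b)) && ((-1 + a) == min(b, tot))): true | tot := 0 | acc := 0 | iter i=-1: | acc := 1 | iter j=0: | acc := 1 | iter j=1: | acc := 1 | iter j=2: | acc := 1 | iter i=0: | acc := 2 | iter j=0: | acc := 2 | iter j=1: | acc := 2 | iter j=2: | acc := 2 | iter i=1: | acc := 3 | iter j=0: | acc := 3 | iter j=1: | acc := 3 | iter j=2: | acc := 3 | acc := 0 | result 0
after: tot := 0 | (((((12 - 3) + 9) * abs(a)) == (tot * b)) && ((-1 + a) == min(b, tot))): true | tot := 9 | acc := 0 | iter i=-1: | acc := 1 | iter j=0: | acc := 10 | iter j=1: | acc := 19 | iter j=2: | acc := 28 | iter i=0: | acc := 29 | iter j=0: | acc := 38 | iter j=1: | acc := 47 | iter j=2: | acc := 56 | iter i=1: | acc := 57 | iter j=0: | acc := 66 | iter j=1: | acc := 75 | iter j=2: | acc := 84 | aux := 0 | acc := -9 | result -72
0 against -72: the behavior changed.
verdict: not equivalent; witness: a=0, b=-1


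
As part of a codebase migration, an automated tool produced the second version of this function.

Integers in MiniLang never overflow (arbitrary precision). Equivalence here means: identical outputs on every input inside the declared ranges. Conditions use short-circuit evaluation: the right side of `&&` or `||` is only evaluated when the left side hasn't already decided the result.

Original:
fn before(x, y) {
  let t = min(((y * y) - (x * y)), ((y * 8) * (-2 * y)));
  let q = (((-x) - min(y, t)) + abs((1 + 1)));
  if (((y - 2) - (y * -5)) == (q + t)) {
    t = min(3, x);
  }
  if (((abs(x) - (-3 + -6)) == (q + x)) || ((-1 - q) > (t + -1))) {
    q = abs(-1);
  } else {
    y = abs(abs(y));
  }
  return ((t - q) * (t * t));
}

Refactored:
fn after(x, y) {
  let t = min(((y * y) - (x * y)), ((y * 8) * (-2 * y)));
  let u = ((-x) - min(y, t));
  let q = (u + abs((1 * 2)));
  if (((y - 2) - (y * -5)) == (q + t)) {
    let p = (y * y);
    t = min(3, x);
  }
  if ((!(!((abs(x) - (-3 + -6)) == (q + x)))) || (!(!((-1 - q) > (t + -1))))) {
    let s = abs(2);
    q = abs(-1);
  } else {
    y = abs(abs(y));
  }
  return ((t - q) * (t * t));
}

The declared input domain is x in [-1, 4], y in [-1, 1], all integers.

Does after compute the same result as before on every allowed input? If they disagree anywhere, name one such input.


Side by side, the visible changes include: boolean connective usage differs, and constant usage differs, and local variable names differ, and statement counts differ, and arithmetic usage differs, and min/max/abs usage differs.
Spot check at x=4, y=-1 — before: t becomes -16; next q becomes 14; next (((y - 2) - (y * -5)) == (q + t)) evaluates to false; next (((abs(x) - (-3 + -6)) == (q + x)) || ((-1 - q) > (t + -1))) evaluates to true; next q becomes 1; next final value -4352. after: t becomes -16; next u becomes 12; next q becomes 14; next (((y - 2) - (y * -5)) == (q + t)) evaluates to false; next ((!(!((abs(x) - (-3 + -6)) == (q + x)))) || (!(!((-1 - q) > (t + -1))))) evaluates to true; next s becomes 2; next q becomes 1; next final value -4352. Both give -4352.
Across all 18 domain points the two functions coincide.
verdict: equivalent


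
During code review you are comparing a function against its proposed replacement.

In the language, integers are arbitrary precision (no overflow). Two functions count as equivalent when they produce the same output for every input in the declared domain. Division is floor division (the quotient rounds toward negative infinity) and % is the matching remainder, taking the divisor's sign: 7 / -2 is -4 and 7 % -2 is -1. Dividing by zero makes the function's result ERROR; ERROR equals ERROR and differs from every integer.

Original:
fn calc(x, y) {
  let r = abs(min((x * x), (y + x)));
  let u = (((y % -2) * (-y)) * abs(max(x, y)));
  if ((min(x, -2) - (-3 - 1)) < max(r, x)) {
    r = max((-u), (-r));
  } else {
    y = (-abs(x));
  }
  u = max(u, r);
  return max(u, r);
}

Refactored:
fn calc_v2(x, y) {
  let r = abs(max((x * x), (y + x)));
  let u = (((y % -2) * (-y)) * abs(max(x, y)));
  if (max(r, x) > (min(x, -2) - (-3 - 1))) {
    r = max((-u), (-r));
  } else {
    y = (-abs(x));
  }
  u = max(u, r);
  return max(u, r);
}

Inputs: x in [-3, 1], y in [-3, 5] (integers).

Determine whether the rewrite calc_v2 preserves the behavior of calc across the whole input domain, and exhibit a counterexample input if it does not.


Not equivalent: x=-3, y=2 separates them (1 vs 0).
calc: r=1, then u=0, then ((min(x, -2) - (-3 - 1)) < max(r, x)) is false, then y=-3, then u=1, then returns 1
calc_v2: r=9, then u=0, then (max(r, x) > (min(x, -2) - (-3 - 1))) is true, then r=0, then u=0, then returns 0
verdict: not equivalent; witness: x=-3, y=2


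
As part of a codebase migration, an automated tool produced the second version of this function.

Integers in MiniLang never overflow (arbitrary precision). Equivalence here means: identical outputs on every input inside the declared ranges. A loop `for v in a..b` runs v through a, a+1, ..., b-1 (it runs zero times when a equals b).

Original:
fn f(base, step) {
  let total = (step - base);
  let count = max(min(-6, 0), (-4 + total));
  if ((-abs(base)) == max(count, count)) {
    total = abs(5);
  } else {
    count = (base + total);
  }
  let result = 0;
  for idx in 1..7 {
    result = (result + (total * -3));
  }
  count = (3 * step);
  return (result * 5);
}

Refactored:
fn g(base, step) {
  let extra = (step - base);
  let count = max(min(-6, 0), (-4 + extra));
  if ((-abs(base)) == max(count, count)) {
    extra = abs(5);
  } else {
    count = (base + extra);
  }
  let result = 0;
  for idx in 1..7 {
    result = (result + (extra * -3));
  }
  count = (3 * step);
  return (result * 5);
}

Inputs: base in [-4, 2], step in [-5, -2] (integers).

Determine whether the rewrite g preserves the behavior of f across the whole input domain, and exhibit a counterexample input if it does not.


This is a faithful refactor — local variable names differ, but the computed results match everywhere.
One worked example (base=-2, step=-2) — f: total=0, then count=-4, then ((-abs(base)) == max(count, count)) is false, then count=-2, then result=0, then (idx=1), then result=0, then (idx=2), then result=0, then (idx=3), then result=0, then (idx=4), then result=0, then (idx=5), then result=0, then (idx=6), then result=0, then count=-6, then returns 0; g: extra=0, then count=-4, then ((-abs(base)) == max(count, count)) is false, then count=-2, then result=0, then (idx=1), then result=0, then (idx=2), then result=0, then (idx=3), then result=0, then (idx=4), then result=0, then (idx=5), then result=0, then (idx=6), then result=0, then count=-6, then returns 0; agreement on 0.
Every one of the 28 inputs gives matching results.
verdict: equivalent


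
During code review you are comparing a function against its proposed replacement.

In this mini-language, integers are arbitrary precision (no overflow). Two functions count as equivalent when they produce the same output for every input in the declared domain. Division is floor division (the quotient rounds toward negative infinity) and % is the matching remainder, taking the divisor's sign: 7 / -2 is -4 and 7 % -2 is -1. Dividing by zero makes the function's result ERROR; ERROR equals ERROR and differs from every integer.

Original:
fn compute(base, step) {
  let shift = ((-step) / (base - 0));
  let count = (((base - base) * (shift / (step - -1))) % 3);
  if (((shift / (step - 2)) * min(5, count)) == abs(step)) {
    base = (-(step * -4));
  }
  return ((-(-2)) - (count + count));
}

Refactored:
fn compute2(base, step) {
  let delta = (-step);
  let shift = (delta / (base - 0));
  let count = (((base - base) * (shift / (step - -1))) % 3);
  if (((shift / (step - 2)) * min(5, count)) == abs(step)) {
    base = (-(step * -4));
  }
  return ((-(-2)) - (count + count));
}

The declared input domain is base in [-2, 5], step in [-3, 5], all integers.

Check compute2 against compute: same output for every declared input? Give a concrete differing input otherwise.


Differences: local variable names differ; also statement counts differ — yet all 72 inputs agree.
verdict: equivalent
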